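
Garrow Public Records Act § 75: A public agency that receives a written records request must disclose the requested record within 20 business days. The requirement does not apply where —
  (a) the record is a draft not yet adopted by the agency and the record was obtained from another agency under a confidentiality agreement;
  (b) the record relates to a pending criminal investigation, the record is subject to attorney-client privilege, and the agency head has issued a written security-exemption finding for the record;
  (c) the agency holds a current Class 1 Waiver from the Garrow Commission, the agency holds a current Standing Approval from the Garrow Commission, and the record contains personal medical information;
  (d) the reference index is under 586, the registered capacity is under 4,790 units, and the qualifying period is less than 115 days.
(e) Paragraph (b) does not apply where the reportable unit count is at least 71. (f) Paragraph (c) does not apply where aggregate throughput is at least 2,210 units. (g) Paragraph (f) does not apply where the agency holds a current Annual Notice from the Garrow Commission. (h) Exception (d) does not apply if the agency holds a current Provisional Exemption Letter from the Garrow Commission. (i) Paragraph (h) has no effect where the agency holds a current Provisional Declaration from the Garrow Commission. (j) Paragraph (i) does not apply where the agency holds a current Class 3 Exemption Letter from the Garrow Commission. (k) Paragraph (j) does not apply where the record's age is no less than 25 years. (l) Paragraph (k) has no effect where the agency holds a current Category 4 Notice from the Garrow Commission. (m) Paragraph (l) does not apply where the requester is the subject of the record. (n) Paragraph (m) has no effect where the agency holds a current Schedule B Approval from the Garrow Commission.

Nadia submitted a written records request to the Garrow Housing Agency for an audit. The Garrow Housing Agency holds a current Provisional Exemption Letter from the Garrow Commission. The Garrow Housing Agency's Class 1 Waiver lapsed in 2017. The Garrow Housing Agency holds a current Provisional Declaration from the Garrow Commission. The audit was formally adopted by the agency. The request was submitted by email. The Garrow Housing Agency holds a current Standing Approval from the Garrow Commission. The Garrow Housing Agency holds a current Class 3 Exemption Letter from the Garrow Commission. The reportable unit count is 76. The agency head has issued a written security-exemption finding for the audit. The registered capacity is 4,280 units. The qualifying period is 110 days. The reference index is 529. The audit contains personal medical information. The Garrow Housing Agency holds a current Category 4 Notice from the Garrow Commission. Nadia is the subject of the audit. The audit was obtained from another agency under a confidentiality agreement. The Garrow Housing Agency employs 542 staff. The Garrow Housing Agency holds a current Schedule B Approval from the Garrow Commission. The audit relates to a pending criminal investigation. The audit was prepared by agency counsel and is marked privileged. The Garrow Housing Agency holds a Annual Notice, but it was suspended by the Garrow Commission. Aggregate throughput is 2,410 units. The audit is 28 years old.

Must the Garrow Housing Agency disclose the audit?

Exception (a) requires that the record is a draft not yet adopted by the agency; but the audit has been formally adopted, so (a) is unavailable.
Exception (b) is satisfied on its face — the audit relates to a pending investigation; the audit is privileged; a written security-exemption finding has been issued. But: (e) is engaged — the reportable unit count is 76, meeting the 71 threshold. (b) is therefore removed.
Exception (c) requires that the agency holds a current Class 1 Waiver from the Garrow Commission; but there is no Class 1 Waiver in force, so (c) is unavailable.
Exception (d): the reference index is 529, under the 586 limit; the registered capacity is 4,280 units, under the 4,790 units limit; the qualifying period is 110 days, less than the 115 days limit — every condition holds. Turning to paragraphs (h)–(n): (h) operates against (d): a current Provisional Exemption Letter is held. (i) would limit (h) — a current Provisional Declaration is held — but (j) sets (i) aside: (j) operates against (i): a current Class 3 Exemption Letter is held. (k) is engaged (the record's age is 28 years, meeting the 25 years threshold), but is itself disapplied by (l): (l) applies — a current Category 4 Notice is held. (m) would limit (l) — Nadia is the subject of the audit — but (n) sets (m) aside: (n) operates — a current Schedule B Approval is held. So (d) is unavailable.
No exception applies. The general rule governs.

Yes — the Garrow Housing Agency must disclose the audit.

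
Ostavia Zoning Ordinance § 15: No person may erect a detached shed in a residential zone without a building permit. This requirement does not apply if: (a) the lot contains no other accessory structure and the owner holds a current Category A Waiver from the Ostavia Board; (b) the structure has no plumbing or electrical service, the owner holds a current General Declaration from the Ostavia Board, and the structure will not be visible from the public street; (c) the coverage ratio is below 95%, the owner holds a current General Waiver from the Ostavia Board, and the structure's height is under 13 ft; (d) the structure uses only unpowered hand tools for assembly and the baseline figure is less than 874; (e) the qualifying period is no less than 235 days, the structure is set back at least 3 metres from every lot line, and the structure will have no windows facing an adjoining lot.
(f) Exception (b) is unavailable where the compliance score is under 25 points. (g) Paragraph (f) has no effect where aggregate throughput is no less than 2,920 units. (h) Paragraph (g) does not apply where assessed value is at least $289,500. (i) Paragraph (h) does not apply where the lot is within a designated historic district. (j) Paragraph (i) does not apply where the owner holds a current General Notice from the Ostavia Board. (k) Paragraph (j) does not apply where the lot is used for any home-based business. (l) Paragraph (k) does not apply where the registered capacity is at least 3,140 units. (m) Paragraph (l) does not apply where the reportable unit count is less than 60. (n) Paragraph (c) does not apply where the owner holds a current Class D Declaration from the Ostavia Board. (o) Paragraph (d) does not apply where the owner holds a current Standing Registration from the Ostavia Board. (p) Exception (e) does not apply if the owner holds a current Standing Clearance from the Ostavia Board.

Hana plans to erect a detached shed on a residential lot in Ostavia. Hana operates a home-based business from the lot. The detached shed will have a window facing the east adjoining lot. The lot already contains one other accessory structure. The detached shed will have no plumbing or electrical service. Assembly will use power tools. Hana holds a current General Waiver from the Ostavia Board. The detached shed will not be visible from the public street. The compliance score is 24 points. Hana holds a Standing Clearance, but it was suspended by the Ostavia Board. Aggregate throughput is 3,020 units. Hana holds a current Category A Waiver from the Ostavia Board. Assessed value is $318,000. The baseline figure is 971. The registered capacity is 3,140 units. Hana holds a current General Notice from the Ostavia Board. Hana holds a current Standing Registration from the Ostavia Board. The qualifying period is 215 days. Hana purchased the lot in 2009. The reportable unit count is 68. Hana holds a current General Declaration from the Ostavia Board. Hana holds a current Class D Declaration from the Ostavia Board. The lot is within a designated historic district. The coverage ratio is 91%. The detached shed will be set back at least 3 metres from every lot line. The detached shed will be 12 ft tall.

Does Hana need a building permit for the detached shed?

Yes — Hana must obtain a building permit.

Exception (a) fails — the lot already has another accessory structure.
All of (b)'s requirements are met (there is no plumbing or electrical service; a current General Declaration is held; the structure will not be visible from the street). But: (f) operates against (b): the compliance score is 24 points, under the 25 points limit. (g) would limit (f) — aggregate throughput is 3,020 units, meeting the 2,920 units threshold — but (h) sets (g) aside: (h) is engaged — assessed value is $318,000, meeting the $289,500 threshold. (i) would limit (h) — the lot is in a historic district — but (j) sets (i) aside: (j) applies — a current General Notice is held. (k) applies (a home-based business operates on the lot), but yields to (l): (l) operates against (k): the registered capacity is 3,140 units, meeting the 3,140 units threshold. (m) is inapplicable (the reportable unit count is 68, not less than 60), so (l) stands. Exception (b) does not apply.
Exception (c): the coverage ratio is 91%, below the 95% limit; a current General Waiver is held; the structure's height is 12 ft, under the 13 ft limit — every condition holds. However, paragraph (n) must be considered: (n) is engaged — a current Class D Declaration is held. Exception (c) does not apply.
Exception (d) fails — assembly uses power tools.
Exception (e) fails — the qualifying period is 215 days, short of 235 days.
Every exception is unavailable, so the rule governs.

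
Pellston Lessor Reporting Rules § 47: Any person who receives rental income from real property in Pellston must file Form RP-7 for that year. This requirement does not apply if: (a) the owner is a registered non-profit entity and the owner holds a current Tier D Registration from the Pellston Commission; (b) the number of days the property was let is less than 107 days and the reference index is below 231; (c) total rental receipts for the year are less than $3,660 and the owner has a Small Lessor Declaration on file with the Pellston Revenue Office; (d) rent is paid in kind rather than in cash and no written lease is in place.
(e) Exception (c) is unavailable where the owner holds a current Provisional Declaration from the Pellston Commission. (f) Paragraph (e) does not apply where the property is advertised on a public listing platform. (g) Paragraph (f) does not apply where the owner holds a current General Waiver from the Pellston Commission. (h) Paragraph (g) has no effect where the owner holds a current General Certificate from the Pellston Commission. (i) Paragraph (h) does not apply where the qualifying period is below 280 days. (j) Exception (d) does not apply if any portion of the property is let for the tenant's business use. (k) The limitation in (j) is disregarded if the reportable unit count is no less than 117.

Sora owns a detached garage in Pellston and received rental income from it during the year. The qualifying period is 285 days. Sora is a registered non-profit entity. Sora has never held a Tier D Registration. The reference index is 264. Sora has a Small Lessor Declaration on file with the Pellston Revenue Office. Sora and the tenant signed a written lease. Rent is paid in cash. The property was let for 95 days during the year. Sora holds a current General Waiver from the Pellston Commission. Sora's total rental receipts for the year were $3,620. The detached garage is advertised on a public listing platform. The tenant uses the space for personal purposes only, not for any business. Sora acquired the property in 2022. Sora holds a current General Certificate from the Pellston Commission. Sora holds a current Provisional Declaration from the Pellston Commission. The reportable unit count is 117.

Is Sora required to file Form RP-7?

No — exception (c) applies; Sora is not required to file Form RP-7.

Exception (a) does not apply: no current Tier D Registration is held.
Exception (b) fails — the reference index is 264, not below 231.
All of (c)'s requirements are met (total rental receipts for the year are $3,620, less than the $3,660 limit; a Small Lessor Declaration is on file). Under paragraphs (e)–(i): (e) applies (a current Provisional Declaration is held), but is overridden by (f): (f) is engaged — the property is publicly advertised. (g) would limit (f) — a current General Waiver is held — but (h) sets (g) aside: (h) operates against (g): a current General Certificate is held. (i), which would lift (h), does not operate here — the qualifying period is 285 days, not below 280 days. (c) remains available.
Exception (d) requires that rent is paid in kind rather than in cash; but rent is paid in cash, so (d) is unavailable.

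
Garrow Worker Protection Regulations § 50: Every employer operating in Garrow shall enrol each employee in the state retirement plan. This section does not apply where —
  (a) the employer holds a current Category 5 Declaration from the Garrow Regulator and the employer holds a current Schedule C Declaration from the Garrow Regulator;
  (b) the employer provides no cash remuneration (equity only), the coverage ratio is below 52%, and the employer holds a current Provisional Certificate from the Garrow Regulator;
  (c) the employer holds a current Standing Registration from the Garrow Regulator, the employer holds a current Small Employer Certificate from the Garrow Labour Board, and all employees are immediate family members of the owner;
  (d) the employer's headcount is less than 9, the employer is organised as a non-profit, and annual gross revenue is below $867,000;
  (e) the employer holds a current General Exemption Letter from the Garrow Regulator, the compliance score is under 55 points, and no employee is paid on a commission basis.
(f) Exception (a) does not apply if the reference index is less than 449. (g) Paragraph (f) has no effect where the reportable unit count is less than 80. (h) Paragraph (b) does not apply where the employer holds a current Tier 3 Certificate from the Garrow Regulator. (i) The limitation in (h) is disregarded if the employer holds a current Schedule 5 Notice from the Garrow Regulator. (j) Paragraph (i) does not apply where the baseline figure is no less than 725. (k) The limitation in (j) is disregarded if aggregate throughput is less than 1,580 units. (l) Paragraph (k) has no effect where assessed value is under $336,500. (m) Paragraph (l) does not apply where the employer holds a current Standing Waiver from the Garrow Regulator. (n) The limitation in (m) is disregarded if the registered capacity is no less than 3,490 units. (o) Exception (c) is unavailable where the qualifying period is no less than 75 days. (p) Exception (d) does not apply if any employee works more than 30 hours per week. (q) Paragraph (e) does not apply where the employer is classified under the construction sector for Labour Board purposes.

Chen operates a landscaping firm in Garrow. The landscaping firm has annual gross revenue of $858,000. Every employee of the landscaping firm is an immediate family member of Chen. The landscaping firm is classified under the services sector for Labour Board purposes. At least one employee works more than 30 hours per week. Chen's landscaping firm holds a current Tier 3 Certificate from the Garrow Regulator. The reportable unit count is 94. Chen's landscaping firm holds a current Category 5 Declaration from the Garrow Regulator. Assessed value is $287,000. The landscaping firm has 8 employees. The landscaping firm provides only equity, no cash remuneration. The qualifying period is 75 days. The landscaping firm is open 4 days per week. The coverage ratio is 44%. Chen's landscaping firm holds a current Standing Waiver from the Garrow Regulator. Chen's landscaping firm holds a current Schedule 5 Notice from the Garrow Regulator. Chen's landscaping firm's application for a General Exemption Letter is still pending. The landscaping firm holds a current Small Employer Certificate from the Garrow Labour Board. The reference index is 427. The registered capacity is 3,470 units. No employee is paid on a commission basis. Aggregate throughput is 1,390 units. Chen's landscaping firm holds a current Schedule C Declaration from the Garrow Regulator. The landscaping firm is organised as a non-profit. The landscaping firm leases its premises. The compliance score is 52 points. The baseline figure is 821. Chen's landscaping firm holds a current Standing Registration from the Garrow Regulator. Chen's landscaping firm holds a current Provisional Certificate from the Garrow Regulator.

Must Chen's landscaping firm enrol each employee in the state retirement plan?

All of (a)'s requirements are met (a current Category 5 Declaration is held; a current Schedule C Declaration is held). However, paragraphs (f)–(g) must be considered: (f) is engaged — the reference index is 427, less than the 449 limit. (g) is not triggered (the reportable unit count is 94, not less than 80), so (f) stands. So (a) is unavailable.
Exception (b): remuneration is equity-only; the coverage ratio is 44%, below the 52% limit; a current Provisional Certificate is held — every condition holds. Considering the limiting provisions: (h) is triggered (a current Tier 3 Certificate is held), but is displaced by (i): (i) operates against (h): a current Schedule 5 Notice is held. (j) would limit (i) — the baseline figure is 821, meeting the 725 threshold — but (k) sets (j) aside: (k) operates — aggregate throughput is 1,390 units, less than the 1,580 units limit. (l) is engaged (assessed value is $287,000, under the $336,500 limit), but is itself disapplied by (m): (m) operates against (l): a current Standing Waiver is held. (n), which would lift (m), is not triggered — the registered capacity is 3,470 units, short of 3,490 units. (b) remains available.
Exception (c)'s conditions are all satisfied: a current Standing Registration is held; a current Small Employer Certificate is held; every employee is an immediate family member. However, paragraph (o) must be considered: (o) applies — the qualifying period is 75 days, meeting the 75 days threshold. So (c) is unavailable.
Exception (d): the employer's headcount is 8, less than the 9 limit; the employer is a non-profit; annual gross revenue is $858,000, below the $867,000 limit — every condition holds. However, paragraph (p) must be considered: (p) operates against (d): at least one employee exceeds 30 hours/week. So (d) is unavailable.
Exception (e) fails — the General Exemption Letter is not current.

No — exception (b) applies; Chen's landscaping firm is not required to enrol each employee in the state retirement plan.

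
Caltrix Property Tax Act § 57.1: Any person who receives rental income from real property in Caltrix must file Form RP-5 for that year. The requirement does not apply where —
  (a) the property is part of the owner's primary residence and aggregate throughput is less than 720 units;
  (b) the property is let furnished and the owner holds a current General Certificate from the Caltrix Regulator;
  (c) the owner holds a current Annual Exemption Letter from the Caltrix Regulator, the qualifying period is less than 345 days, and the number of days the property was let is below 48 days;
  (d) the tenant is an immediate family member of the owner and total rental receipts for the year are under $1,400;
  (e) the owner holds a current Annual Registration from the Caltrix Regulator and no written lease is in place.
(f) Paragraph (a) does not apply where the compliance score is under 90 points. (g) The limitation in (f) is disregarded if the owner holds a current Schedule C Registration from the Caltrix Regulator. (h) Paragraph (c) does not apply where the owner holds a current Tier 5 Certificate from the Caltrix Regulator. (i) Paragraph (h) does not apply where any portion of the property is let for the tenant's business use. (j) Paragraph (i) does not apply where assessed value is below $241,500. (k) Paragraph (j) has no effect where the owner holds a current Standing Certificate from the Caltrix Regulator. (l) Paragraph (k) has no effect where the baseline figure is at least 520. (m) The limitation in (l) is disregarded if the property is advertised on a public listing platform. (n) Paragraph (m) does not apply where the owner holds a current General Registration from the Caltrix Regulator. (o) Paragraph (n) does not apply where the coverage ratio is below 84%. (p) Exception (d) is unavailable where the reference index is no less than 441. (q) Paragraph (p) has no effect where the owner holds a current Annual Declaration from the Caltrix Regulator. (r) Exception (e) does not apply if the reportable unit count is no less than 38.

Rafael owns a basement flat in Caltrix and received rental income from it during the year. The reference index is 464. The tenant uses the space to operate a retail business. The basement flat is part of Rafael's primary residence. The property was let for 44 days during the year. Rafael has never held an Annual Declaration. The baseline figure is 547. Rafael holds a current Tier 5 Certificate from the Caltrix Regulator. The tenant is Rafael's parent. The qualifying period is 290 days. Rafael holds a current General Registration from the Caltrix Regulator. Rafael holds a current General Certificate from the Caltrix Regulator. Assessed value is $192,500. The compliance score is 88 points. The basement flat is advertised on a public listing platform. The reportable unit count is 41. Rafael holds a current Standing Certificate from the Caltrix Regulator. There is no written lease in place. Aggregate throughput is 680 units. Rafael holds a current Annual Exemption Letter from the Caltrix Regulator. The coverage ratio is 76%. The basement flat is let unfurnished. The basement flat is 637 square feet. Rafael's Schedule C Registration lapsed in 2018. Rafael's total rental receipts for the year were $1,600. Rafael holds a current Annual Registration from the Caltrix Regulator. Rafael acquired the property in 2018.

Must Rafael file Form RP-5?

No — exception (c) applies; Rafael is not required to file Form RP-5.

Exception (a): the basement flat is part of the primary residence; aggregate throughput is 680 units, less than the 720 units limit — every condition holds. Turning to paragraphs (f)–(g): (f) is triggered — the compliance score is 88 points, under the 90 points limit. (g), which would lift (f), is inapplicable — no current Schedule C Registration is held. Exception (a) does not apply.
Exception (b) requires that the property is let furnished; but the property is let unfurnished, so (b) is unavailable.
Exception (c): a current Annual Exemption Letter is held; the qualifying period is 290 days, less than the 345 days limit; the number of days the property was let is 44 days, below the 48 days limit — every condition holds. Under paragraphs (h)–(o): (h) applies (a current Tier 5 Certificate is held), but yields to (i): (i) operates against (h): the space is let for business use. (j) operates (assessed value is $192,500, below the $241,500 limit), but is itself disapplied by (k): (k) is engaged — a current Standing Certificate is held. (l) would limit (k) — the baseline figure is 547, meeting the 520 threshold — but (m) sets (l) aside: (m) operates against (l): the property is publicly advertised. (n) would limit (m) — a current General Registration is held — but (o) sets (n) aside: (o) operates against (n): the coverage ratio is 76%, below the 84% limit. Exception (c) stands.
Exception (d) fails — total rental receipts for the year are $1,600, not under $1,400.
All of (e)'s requirements are met (a current Annual Registration is held; there is no written lease). But: (r) operates against (e): the reportable unit count is 41, meeting the 38 threshold. (e) is therefore removed.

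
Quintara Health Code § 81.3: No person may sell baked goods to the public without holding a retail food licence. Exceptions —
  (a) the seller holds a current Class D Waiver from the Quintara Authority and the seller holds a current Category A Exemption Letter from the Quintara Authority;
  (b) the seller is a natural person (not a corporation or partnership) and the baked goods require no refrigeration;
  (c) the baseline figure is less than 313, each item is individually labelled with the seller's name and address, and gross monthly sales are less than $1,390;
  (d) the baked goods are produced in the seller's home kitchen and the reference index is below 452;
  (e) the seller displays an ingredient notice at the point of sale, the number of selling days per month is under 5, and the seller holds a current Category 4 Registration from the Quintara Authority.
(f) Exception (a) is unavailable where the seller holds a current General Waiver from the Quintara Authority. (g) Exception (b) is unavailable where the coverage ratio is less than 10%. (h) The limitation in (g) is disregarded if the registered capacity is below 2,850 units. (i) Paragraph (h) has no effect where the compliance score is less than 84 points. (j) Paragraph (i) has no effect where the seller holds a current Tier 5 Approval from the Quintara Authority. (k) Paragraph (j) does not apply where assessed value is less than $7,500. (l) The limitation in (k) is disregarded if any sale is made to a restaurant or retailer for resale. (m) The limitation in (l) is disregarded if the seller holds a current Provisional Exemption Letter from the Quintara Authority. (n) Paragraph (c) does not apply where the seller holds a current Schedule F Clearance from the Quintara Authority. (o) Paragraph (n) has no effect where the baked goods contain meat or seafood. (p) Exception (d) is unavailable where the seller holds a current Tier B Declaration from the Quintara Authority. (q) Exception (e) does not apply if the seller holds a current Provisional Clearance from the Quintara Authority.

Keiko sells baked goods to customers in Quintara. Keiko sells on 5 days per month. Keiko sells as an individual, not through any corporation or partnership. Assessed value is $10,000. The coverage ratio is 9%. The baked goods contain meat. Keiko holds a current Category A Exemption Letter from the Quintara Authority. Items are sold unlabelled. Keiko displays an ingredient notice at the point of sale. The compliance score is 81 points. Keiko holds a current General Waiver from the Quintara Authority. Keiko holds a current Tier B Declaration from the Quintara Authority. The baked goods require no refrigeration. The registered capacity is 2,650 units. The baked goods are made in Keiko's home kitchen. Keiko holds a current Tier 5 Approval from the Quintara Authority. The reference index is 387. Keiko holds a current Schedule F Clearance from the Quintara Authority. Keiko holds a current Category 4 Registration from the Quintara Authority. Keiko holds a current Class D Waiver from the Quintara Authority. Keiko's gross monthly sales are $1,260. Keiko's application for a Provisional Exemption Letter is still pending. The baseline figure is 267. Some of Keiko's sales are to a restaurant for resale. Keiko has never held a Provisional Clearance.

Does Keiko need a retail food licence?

Exception (a): a current Class D Waiver is held; a current Category A Exemption Letter is held — every condition holds. But applying paragraph (f): (f) is engaged — a current General Waiver is held. (a) is therefore removed.
All of (b)'s requirements are met (the seller is a natural person; the baked goods are shelf-stable). As to paragraphs (g)–(m): (g) would limit (b) — the coverage ratio is 9%, less than the 10% limit — but (h) sets (g) aside: (h) applies — the registered capacity is 2,650 units, below the 2,850 units limit. (i) is triggered (the compliance score is 81 points, less than the 84 points limit), but is overridden by (j): (j) operates against (i): a current Tier 5 Approval is held. (k) is inapplicable (assessed value is $10,000, not less than $7,500), so (j) stands. Exception (b) stands.
Exception (c) fails — items are sold unlabelled.
Exception (d)'s conditions are all satisfied: the baked goods are home-kitchen produced; the reference index is 387, below the 452 limit. But: (p) operates against (d): a current Tier B Declaration is held. (d) is therefore removed.
Exception (e) requires that the number of selling days per month is under 5; but the number of selling days per month is 5, not under 5, so (e) is unavailable.

No — exception (b) applies; Keiko is not required to hold a retail food licence.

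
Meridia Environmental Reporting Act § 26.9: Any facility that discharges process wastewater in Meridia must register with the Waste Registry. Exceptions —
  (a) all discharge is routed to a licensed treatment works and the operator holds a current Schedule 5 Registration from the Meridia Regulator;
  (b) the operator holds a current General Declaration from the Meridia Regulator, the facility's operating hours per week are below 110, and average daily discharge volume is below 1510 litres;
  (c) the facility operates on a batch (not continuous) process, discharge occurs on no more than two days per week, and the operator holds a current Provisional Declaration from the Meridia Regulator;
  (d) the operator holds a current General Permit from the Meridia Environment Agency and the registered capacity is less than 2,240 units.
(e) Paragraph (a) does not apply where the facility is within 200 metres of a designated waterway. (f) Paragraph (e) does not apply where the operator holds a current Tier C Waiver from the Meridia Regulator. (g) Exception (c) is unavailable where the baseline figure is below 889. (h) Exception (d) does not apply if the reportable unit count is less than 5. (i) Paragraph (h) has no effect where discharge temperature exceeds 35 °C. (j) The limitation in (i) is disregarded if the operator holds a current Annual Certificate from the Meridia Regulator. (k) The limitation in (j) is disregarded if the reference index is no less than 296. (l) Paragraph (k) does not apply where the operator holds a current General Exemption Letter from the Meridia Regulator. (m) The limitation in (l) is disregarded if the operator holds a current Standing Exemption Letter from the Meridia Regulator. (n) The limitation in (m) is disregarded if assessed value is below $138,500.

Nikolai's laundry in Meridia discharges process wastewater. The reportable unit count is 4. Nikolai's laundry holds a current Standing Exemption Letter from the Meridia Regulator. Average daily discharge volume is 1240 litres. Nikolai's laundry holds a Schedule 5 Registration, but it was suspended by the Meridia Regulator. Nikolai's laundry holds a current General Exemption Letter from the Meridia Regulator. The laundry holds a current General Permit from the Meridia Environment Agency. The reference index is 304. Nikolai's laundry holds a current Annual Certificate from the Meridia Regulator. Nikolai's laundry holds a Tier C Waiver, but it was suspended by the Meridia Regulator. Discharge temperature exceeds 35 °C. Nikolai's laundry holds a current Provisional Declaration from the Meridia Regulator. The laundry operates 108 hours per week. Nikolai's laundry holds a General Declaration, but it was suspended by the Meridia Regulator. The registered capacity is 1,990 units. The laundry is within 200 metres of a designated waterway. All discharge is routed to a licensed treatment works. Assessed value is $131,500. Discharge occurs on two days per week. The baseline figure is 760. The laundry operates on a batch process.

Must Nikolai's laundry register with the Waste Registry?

Exception (a) fails — no current Schedule 5 Registration is held.
Exception (b) fails — there is no General Declaration in force.
Exception (c): the facility operates on a batch process; discharge occurs on no more than two days per week; a current Provisional Declaration is held — every condition holds. But applying paragraph (g): (g) operates against (c): the baseline figure is 760, below the 889 limit. Exception (c) does not apply.
Exception (d)'s conditions are all satisfied: a current General Permit is held; the registered capacity is 1,990 units, less than the 2,240 units limit. But: (h) applies — the reportable unit count is 4, less than the 5 limit. (i) applies (discharge temperature exceeds 35 °C), but is itself disapplied by (j): (j) operates — a current Annual Certificate is held. (k) would limit (j) — the reference index is 304, meeting the 296 threshold — but (l) sets (k) aside: (l) operates — a current General Exemption Letter is held. (m) would limit (l) — a current Standing Exemption Letter is held — but (n) sets (m) aside: (n) operates against (m): assessed value is $131,500, below the $138,500 limit. Exception (d) does not apply.
No exception displaces § 26.9.

Yes — Nikolai's laundry must register with the Waste Registry.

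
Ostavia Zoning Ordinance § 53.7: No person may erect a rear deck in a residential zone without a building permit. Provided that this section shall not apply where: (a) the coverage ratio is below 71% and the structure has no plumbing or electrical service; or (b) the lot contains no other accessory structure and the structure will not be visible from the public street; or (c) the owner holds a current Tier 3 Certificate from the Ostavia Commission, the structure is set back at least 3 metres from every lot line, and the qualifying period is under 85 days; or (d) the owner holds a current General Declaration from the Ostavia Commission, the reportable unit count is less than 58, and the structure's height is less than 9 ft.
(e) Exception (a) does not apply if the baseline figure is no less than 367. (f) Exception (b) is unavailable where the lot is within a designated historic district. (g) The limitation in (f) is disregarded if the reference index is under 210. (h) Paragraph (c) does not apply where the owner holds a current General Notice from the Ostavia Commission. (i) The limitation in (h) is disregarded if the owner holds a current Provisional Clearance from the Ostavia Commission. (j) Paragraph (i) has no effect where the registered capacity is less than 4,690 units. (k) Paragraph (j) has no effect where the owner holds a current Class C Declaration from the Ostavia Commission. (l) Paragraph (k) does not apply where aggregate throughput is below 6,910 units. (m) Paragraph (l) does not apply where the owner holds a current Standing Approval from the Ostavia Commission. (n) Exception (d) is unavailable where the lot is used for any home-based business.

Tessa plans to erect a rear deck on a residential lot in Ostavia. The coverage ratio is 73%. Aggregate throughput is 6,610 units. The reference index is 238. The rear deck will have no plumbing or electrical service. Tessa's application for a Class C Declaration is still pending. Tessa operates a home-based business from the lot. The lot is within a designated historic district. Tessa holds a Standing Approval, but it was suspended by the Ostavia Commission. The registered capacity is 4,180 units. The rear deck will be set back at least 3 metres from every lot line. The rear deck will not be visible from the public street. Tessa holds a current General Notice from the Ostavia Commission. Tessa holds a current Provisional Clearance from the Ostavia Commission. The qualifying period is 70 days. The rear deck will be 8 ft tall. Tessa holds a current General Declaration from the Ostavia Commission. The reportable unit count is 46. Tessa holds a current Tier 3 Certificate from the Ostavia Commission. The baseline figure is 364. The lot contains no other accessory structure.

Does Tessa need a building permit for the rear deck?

Yes — Tessa must obtain a building permit.

Exception (a) does not apply: the coverage ratio is 73%, not below 71%.
All of (b)'s requirements are met (the lot has no other accessory structure; the structure will not be visible from the street). But: (f) operates against (b): the lot is in a historic district. (g), which would lift (f), is not engaged — the reference index is 238, not under 210. So (b) is unavailable.
All of (c)'s requirements are met (a current Tier 3 Certificate is held; the setback is at least 3 m on every side; the qualifying period is 70 days, under the 85 days limit). Turning to paragraphs (h)–(m): (h) operates against (c): a current General Notice is held. (i) would limit (h) — a current Provisional Clearance is held — but (j) sets (i) aside: (j) operates against (i): the registered capacity is 4,180 units, less than the 4,690 units limit. (k) does not operate here (no current Class C Declaration is held), so (j) stands. (c) is therefore removed.
All of (d)'s requirements are met (a current General Declaration is held; the reportable unit count is 46, less than the 58 limit; the structure's height is 8 ft, less than the 9 ft limit). But applying paragraph (n): (n) is triggered — a home-based business operates on the lot. Exception (d) does not apply.
No exception is made out. Tessa falls within the general rule.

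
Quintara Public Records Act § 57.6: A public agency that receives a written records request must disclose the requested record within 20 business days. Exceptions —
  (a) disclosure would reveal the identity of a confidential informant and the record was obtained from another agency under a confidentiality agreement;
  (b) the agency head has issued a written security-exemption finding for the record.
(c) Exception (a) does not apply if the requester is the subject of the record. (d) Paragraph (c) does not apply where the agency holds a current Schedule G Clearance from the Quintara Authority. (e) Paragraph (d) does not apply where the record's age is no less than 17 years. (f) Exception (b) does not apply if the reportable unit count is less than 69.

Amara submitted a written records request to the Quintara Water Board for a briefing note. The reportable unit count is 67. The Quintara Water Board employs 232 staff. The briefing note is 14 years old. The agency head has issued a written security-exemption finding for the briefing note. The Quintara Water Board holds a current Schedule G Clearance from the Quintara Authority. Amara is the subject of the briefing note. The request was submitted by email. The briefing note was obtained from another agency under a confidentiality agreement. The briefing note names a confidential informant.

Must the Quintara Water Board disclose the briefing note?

All of (a)'s requirements are met (the briefing note names a confidential informant; the briefing note was obtained under a confidentiality agreement). Considering the limiting provisions: (c) applies (Amara is the subject of the briefing note), but is overridden by (d): (d) operates against (c): a current Schedule G Clearance is held. (e) is not triggered (the record's age is 14 years, short of 17 years), so (d) stands. So (a) applies.
Exception (b) is satisfied on its face — a written security-exemption finding has been issued. But applying paragraph (f): (f) operates against (b): the reportable unit count is 67, less than the 69 limit. So (b) is unavailable.

No — exception (a) applies; the Quintara Water Board is not required to disclose the briefing note.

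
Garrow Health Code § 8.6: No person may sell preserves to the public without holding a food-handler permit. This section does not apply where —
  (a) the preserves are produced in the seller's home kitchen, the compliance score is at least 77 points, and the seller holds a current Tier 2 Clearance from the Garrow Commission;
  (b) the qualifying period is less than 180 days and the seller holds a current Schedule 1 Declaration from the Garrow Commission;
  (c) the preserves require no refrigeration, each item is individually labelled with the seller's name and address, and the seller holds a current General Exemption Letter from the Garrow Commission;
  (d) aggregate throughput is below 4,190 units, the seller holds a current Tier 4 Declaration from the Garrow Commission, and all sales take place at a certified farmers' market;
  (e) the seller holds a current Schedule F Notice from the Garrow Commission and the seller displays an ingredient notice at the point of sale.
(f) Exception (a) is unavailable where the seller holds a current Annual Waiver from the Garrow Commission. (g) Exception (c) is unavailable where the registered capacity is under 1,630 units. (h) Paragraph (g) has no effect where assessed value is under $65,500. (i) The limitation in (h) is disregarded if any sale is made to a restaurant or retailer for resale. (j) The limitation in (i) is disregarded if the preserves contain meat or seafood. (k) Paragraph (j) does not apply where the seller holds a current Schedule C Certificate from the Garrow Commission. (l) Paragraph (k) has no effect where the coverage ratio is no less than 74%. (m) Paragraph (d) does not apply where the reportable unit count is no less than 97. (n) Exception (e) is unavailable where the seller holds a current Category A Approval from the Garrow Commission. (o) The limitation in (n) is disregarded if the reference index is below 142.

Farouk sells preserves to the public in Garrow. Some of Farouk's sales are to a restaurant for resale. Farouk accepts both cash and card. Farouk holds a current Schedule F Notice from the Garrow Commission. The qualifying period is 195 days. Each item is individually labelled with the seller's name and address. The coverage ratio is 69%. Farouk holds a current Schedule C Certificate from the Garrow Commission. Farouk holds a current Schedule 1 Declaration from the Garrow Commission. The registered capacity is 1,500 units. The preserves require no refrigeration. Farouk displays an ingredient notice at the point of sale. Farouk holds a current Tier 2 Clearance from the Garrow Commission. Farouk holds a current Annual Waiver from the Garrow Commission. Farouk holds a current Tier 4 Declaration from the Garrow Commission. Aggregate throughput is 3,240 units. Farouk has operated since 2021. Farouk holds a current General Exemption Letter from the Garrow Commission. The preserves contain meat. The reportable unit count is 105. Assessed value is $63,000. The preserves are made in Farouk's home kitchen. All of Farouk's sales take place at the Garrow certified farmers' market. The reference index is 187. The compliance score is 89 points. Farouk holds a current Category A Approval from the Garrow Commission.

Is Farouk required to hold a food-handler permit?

Yes — Farouk must hold a food-handler permit.

Exception (a) is satisfied on its face — the preserves are home-kitchen produced; the compliance score is 89 points, meeting the 77 points threshold; a current Tier 2 Clearance is held. However, paragraph (f) must be considered: (f) operates against (a): a current Annual Waiver is held. (a) is therefore removed.
Exception (b) fails — the qualifying period is 195 days, not less than 180 days.
Exception (c) is satisfied on its face — the preserves are shelf-stable; items are individually labelled; a current General Exemption Letter is held. But applying paragraphs (g)–(l): (g) operates against (c): the registered capacity is 1,500 units, under the 1,630 units limit. (h) would limit (g) — assessed value is $63,000, under the $65,500 limit — but (i) sets (h) aside: (i) operates against (h): some sales are to a restaurant for resale. (j) is engaged (the preserves contain meat), but is set aside by (k): (k) operates against (j): a current Schedule C Certificate is held. (l), which would lift (k), is not engaged — the coverage ratio is 69%, short of 74%. Exception (c) does not apply.
Exception (d)'s conditions are all satisfied: aggregate throughput is 3,240 units, below the 4,190 units limit; a current Tier 4 Declaration is held; all sales are at a certified farmers' market. But: (m) applies — the reportable unit count is 105, meeting the 97 threshold. So (d) is unavailable.
Exception (e)'s conditions are all satisfied: a current Schedule F Notice is held; an ingredient notice is displayed. However, paragraphs (n)–(o) must be considered: (n) operates against (e): a current Category A Approval is held. (o) does not operate here (the reference index is 187, not below 142), so (n) stands. Exception (e) does not apply.
No exception is made out. Farouk falls within the general rule.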